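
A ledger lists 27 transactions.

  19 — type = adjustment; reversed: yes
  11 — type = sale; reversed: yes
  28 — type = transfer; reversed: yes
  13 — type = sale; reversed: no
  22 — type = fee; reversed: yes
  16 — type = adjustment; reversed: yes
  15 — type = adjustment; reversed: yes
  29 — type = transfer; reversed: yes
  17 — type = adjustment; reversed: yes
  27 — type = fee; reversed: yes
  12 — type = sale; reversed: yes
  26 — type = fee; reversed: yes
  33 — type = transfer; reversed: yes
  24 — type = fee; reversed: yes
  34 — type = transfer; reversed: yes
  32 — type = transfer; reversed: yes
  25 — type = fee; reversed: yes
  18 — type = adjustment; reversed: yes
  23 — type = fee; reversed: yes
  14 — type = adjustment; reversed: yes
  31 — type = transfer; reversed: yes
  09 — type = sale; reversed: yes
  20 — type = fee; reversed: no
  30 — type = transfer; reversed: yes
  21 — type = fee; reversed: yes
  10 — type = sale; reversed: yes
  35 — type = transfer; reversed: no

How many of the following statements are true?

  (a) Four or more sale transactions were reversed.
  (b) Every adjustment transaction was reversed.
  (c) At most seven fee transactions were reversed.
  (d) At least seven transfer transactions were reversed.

4

(a) sale: |A| = 5, |A ∩ B| = 4; needs |A ∩ B| ≥ 4 — true.
(b) adjustment: |A| = 6, |A ∩ B| = 6; needs A ⊆ B, i.e. every element of A is in B (|A ∖ B| = 0) — true.
(c) fee: |A| = 8, |A ∩ B| = 7; needs |A ∩ B| ≤ 7 — true.
(d) transfer: |A| = 8, |A ∩ B| = 7; needs |A ∩ B| ≥ 7 — true.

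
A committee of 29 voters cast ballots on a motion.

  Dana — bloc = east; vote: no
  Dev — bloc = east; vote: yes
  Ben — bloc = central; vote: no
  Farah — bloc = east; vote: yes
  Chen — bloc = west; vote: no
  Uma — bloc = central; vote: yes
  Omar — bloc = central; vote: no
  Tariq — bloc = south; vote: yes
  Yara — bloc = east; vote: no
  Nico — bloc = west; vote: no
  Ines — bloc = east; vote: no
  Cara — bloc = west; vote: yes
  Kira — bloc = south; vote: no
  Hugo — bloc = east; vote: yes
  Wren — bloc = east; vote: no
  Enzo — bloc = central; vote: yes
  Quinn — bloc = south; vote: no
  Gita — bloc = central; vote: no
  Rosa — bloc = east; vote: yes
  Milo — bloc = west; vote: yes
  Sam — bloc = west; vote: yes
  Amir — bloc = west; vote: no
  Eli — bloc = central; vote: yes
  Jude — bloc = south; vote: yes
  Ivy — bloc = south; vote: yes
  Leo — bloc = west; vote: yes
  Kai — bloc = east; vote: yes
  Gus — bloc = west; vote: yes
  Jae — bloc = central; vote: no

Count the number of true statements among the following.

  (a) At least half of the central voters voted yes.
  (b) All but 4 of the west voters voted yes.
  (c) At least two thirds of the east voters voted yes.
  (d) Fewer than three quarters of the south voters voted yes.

(a) central: |A| = 7, |A ∩ B| = 3; needs |A ∩ B| ≥ |A ∖ B| — false.
(b) west: |A| = 8, |A ∩ B| = 5; needs |A ∖ B| = 4 — false.
(c) east: |A| = 9, |A ∩ B| = 5; needs |A ∩ B| / |A| ≥ 2/3 — false.
(d) south: |A| = 5, |A ∩ B| = 3; needs |A ∩ B| / |A| < 3/4 — true.

1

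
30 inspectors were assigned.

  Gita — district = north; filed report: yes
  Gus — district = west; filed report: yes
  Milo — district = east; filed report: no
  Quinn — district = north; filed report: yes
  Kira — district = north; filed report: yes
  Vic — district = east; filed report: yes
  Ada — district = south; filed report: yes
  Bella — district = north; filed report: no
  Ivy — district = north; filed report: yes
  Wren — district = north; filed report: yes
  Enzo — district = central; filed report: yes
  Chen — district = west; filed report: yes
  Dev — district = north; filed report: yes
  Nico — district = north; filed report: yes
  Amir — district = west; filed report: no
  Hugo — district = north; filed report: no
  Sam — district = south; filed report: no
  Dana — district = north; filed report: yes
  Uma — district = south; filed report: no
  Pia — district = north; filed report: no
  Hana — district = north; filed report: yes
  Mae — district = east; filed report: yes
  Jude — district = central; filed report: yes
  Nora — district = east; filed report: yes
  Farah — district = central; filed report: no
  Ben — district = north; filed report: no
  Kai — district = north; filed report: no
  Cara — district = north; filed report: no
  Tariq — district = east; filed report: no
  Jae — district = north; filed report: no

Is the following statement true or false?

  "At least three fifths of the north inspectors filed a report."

False

The determiner here denotes the relation: |A ∩ B| / |A| ≥ 3/5.
|A| = 16, |A ∩ B| = 9, |A ∖ B| = 7.
|A ∩ B|/|A| = 9/16, so the statement is false.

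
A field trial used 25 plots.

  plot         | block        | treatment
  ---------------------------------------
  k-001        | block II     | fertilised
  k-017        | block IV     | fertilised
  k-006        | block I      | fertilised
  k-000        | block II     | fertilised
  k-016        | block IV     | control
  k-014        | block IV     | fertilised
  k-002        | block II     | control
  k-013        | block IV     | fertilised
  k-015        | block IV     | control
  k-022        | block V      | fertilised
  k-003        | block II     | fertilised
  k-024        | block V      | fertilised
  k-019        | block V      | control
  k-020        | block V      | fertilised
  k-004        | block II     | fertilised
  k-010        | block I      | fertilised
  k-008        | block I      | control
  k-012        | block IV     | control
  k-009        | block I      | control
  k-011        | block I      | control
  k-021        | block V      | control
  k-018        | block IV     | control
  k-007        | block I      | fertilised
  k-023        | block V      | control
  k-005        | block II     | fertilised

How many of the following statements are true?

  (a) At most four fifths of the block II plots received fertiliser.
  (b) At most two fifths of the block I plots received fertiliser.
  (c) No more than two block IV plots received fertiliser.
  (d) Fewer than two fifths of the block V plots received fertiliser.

(a) block II: |A| = 6, |A ∩ B| = 5; needs |A ∩ B| / |A| ≤ 4/5 — false.
(b) block I: |A| = 6, |A ∩ B| = 3; needs |A ∩ B| / |A| ≤ 2/5 — false.
(c) block IV: |A| = 7, |A ∩ B| = 3; needs |A ∩ B| ≤ 2 — false.
(d) block V: |A| = 6, |A ∩ B| = 3; needs |A ∩ B| / |A| < 2/5 — false.

0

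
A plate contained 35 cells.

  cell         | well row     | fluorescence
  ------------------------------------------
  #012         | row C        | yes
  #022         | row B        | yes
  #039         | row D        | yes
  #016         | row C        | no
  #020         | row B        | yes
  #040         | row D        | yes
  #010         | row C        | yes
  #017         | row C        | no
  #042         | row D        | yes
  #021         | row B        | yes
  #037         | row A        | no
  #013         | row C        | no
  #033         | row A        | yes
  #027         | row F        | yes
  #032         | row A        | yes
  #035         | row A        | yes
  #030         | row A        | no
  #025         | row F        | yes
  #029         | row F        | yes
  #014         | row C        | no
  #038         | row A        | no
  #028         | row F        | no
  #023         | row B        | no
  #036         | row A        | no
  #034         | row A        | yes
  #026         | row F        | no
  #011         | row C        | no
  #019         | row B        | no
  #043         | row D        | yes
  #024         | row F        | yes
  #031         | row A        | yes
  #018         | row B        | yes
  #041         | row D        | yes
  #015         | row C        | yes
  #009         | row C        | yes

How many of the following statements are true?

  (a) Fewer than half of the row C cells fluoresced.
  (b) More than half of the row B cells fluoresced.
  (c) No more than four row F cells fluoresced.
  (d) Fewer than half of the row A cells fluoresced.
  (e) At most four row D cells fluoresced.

(a) row C: |A| = 9, |A ∩ B| = 4; needs |A ∩ B| < |A ∖ B| — true.
(b) row B: |A| = 6, |A ∩ B| = 4; needs |A ∩ B| > |A ∖ B| — true.
(c) row F: |A| = 6, |A ∩ B| = 4; needs |A ∩ B| ≤ 4 — true.
(d) row A: |A| = 9, |A ∩ B| = 5; needs |A ∩ B| < |A ∖ B| — false.
(e) row D: |A| = 5, |A ∩ B| = 5; needs |A ∩ B| ≤ 4 — false.

3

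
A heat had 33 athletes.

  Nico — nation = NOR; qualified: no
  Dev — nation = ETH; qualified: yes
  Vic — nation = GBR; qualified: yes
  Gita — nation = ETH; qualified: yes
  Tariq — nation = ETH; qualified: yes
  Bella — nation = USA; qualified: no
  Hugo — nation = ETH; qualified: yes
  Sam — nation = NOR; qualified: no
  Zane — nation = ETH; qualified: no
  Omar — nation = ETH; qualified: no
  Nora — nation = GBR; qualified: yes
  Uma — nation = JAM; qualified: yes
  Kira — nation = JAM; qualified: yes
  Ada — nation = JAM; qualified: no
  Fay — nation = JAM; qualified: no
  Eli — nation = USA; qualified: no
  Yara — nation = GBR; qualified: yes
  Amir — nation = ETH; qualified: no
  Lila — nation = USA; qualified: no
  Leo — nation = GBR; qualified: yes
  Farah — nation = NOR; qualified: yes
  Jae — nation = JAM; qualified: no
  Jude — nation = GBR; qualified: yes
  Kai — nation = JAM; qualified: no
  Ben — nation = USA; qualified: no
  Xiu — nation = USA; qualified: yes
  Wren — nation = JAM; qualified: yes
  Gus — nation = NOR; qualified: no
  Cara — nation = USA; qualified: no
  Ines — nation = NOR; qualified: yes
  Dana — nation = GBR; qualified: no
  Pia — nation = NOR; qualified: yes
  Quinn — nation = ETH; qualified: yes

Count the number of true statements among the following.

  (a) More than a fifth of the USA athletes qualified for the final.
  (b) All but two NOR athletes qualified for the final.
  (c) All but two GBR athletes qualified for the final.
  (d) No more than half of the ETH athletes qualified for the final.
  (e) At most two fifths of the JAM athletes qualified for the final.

(a) USA: |A| = 6, |A ∩ B| = 1; needs |A ∩ B| / |A| > 1/5 — false.
(b) NOR: |A| = 6, |A ∩ B| = 3; needs |A ∖ B| = 2 — false.
(c) GBR: |A| = 6, |A ∩ B| = 5; needs |A ∖ B| = 2 — false.
(d) ETH: |A| = 8, |A ∩ B| = 5; needs |A ∩ B| ≤ |A ∖ B| — false.
(e) JAM: |A| = 7, |A ∩ B| = 3; needs |A ∩ B| / |A| ≤ 2/5 — false.

0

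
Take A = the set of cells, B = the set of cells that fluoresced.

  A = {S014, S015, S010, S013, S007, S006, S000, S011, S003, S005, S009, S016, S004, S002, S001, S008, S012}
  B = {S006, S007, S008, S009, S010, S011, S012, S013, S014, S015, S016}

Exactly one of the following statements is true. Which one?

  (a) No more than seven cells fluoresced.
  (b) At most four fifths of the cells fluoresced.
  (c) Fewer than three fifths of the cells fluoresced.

(b)

|A| = 17, |A ∩ B| = 11, |A ∖ B| = 6.
(a) requires |A ∩ B| ≤ 7: false.
(b) requires |A ∩ B| / |A| ≤ 4/5: true.
(c) requires |A ∩ B| / |A| < 3/5: false.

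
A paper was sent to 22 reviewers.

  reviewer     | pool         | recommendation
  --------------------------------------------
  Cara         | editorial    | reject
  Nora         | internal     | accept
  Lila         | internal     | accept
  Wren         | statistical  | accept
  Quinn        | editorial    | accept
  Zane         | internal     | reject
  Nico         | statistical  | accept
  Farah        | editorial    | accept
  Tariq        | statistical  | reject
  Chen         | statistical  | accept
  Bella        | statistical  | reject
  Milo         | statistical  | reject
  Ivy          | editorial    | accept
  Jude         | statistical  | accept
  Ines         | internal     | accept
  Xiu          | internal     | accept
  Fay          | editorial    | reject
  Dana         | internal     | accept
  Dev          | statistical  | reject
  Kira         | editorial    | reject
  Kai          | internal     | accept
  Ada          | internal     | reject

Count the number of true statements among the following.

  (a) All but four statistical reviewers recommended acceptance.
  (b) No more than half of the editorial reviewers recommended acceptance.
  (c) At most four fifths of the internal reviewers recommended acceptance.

(a) statistical: |A| = 8, |A ∩ B| = 4; needs |A ∖ B| = 4 — true.
(b) editorial: |A| = 6, |A ∩ B| = 3; needs |A ∩ B| ≤ |A ∖ B| — true.
(c) internal: |A| = 8, |A ∩ B| = 6; needs |A ∩ B| / |A| ≤ 4/5 — true.

3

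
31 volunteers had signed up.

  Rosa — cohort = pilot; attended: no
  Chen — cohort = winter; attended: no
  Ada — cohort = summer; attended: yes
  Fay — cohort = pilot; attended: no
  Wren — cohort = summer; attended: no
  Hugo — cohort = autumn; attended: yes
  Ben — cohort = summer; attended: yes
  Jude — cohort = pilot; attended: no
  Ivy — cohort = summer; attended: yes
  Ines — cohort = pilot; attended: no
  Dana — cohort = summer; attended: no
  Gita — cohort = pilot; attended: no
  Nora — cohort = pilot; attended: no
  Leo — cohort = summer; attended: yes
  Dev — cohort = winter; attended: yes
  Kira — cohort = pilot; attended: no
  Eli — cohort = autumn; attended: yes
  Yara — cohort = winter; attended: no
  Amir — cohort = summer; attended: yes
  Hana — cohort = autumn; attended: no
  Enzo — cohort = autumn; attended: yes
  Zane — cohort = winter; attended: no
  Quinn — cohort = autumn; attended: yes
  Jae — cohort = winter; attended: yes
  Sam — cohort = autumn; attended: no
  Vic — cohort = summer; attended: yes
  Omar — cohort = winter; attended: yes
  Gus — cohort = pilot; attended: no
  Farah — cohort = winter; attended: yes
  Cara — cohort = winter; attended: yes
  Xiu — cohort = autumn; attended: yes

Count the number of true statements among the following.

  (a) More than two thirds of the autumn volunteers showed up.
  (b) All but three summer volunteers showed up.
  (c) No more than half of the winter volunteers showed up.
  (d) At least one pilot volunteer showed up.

(a) autumn: |A| = 7, |A ∩ B| = 5; needs |A ∩ B| / |A| > 2/3 — true.
(b) summer: |A| = 8, |A ∩ B| = 6; needs |A ∖ B| = 3 — false.
(c) winter: |A| = 8, |A ∩ B| = 5; needs |A ∩ B| ≤ |A ∖ B| — false.
(d) pilot: |A| = 8, |A ∩ B| = 0; needs A ∩ B ≠ ∅ (|A ∩ B| ≥ 1) — false.

1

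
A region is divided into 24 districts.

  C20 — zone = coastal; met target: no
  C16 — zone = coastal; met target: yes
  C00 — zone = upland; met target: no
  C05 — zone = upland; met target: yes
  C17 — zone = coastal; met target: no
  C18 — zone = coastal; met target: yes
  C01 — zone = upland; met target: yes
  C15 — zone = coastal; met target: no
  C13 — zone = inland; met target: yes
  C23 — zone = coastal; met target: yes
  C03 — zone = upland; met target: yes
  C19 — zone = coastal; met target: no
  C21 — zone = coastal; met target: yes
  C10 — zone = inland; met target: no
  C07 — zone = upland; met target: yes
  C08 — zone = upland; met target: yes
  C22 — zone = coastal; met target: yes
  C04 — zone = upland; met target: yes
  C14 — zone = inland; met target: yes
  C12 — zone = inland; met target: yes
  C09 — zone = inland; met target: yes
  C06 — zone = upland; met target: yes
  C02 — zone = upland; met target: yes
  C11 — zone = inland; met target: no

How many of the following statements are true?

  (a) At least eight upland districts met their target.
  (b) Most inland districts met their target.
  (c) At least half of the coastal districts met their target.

(a) upland: |A| = 9, |A ∩ B| = 8; needs |A ∩ B| ≥ 8 — true.
(b) inland: |A| = 6, |A ∩ B| = 4; needs |A ∩ B| > |A ∖ B| — true.
(c) coastal: |A| = 9, |A ∩ B| = 5; needs |A ∩ B| ≥ |A ∖ B| — true.

3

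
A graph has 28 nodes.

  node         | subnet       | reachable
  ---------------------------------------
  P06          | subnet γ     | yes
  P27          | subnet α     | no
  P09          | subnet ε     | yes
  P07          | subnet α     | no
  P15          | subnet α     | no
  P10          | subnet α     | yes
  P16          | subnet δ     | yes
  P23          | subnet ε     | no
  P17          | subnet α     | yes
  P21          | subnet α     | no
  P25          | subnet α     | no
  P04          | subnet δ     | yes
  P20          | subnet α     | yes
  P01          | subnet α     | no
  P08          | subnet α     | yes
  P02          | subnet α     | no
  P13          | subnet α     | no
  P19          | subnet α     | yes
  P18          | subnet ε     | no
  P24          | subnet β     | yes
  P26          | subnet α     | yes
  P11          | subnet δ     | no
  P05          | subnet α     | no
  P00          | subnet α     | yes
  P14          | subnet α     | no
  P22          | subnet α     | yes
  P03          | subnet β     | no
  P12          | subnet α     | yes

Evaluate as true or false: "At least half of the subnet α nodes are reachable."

False

Truth condition: |A ∩ B| ≥ |A ∖ B|.
|A| = 19, |A ∩ B| = 9, |A ∖ B| = 10.
9 < 10, so the statement is false.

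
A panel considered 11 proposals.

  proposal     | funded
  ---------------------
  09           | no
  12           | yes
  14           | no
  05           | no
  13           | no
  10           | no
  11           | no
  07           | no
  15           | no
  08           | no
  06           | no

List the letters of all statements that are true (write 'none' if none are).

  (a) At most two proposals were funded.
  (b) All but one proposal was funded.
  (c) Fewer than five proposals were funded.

(a), (c)

|A| = 11, |A ∩ B| = 1, |A ∖ B| = 10.
(a) |A ∩ B| ≤ 2: holds.
(b) |A ∖ B| = 1: fails.
(c) |A ∩ B| < 5: holds.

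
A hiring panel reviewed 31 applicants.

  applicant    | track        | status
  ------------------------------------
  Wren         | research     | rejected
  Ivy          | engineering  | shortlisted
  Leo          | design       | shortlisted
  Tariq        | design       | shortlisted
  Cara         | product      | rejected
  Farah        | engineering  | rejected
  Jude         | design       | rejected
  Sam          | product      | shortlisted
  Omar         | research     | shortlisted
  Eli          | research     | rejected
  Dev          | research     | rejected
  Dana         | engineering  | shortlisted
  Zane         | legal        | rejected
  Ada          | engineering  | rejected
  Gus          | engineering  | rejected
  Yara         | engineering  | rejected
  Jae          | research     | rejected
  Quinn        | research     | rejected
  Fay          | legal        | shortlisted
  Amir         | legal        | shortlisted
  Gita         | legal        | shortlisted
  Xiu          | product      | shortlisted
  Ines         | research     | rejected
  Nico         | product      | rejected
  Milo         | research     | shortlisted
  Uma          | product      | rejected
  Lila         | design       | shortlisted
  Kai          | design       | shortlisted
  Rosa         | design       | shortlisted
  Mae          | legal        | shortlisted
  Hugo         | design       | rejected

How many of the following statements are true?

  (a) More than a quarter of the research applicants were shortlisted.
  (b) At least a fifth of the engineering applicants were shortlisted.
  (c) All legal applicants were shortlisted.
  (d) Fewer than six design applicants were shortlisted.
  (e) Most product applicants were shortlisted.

(a) research: |A| = 8, |A ∩ B| = 2; needs |A ∩ B| / |A| > 1/4 — false.
(b) engineering: |A| = 6, |A ∩ B| = 2; needs |A ∩ B| / |A| ≥ 1/5 — true.
(c) legal: |A| = 5, |A ∩ B| = 4; needs A ⊆ B, i.e. every element of A is in B (|A ∖ B| = 0) — false.
(d) design: |A| = 7, |A ∩ B| = 5; needs |A ∩ B| < 6 — true.
(e) product: |A| = 5, |A ∩ B| = 2; needs |A ∩ B| > |A ∖ B| — false.

2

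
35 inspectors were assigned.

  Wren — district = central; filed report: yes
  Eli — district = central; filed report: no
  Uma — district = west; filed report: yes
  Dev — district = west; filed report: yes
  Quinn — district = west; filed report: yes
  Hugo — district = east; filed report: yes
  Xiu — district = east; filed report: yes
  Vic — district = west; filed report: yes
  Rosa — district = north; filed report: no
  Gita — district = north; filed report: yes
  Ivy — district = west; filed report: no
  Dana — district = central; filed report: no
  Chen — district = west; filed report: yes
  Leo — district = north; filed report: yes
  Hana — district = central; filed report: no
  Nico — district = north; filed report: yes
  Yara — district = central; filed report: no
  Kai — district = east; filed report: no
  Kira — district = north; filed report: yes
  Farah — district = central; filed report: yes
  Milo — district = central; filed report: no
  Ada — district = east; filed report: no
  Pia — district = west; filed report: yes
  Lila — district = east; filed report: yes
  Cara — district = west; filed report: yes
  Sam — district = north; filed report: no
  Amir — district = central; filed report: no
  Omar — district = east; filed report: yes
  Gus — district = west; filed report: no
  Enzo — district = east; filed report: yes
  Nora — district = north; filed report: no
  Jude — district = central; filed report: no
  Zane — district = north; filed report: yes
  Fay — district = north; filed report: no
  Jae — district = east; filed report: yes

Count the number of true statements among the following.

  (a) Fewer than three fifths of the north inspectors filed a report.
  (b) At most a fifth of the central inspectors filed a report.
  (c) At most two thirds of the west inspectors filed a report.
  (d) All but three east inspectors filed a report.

(a) north: |A| = 9, |A ∩ B| = 5; needs |A ∩ B| / |A| < 3/5 — true.
(b) central: |A| = 9, |A ∩ B| = 2; needs |A ∩ B| / |A| ≤ 1/5 — false.
(c) west: |A| = 9, |A ∩ B| = 7; needs |A ∩ B| / |A| ≤ 2/3 — false.
(d) east: |A| = 8, |A ∩ B| = 6; needs |A ∖ B| = 3 — false.

1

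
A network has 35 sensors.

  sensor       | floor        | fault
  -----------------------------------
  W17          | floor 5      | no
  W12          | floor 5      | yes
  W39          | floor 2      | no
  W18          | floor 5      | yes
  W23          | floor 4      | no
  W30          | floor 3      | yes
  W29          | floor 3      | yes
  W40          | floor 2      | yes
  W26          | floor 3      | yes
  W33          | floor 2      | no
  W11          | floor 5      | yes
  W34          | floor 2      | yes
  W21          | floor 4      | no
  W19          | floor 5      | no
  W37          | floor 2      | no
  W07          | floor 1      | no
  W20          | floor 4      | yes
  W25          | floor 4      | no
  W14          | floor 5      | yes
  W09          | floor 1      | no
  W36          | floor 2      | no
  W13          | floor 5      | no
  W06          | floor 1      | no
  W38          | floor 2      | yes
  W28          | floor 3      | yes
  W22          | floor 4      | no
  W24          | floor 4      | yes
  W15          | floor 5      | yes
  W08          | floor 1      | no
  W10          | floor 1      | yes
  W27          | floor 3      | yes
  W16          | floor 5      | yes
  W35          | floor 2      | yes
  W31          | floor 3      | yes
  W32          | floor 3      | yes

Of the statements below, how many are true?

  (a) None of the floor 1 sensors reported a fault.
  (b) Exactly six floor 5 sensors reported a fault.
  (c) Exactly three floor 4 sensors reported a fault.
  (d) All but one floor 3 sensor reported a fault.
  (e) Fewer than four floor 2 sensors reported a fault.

(a) floor 1: |A| = 5, |A ∩ B| = 1; needs A ∩ B = ∅ (|A ∩ B| = 0) — false.
(b) floor 5: |A| = 9, |A ∩ B| = 6; needs |A ∩ B| = 6 — true.
(c) floor 4: |A| = 6, |A ∩ B| = 2; needs |A ∩ B| = 3 — false.
(d) floor 3: |A| = 7, |A ∩ B| = 7; needs |A ∖ B| = 1 — false.
(e) floor 2: |A| = 8, |A ∩ B| = 4; needs |A ∩ B| < 4 — false.

1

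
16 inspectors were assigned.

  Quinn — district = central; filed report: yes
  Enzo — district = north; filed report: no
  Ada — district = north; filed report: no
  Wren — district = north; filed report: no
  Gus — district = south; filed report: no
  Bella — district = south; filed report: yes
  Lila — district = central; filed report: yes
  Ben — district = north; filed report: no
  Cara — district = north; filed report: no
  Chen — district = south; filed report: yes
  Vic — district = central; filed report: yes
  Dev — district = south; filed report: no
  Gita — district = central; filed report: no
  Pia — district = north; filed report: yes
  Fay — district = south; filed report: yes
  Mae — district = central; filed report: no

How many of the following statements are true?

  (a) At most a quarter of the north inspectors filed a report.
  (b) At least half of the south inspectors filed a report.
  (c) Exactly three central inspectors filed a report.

3

(a) north: |A| = 6, |A ∩ B| = 1; needs |A ∩ B| / |A| ≤ 1/4 — true.
(b) south: |A| = 5, |A ∩ B| = 3; needs |A ∩ B| ≥ |A ∖ B| — true.
(c) central: |A| = 5, |A ∩ B| = 3; needs |A ∩ B| = 3 — true.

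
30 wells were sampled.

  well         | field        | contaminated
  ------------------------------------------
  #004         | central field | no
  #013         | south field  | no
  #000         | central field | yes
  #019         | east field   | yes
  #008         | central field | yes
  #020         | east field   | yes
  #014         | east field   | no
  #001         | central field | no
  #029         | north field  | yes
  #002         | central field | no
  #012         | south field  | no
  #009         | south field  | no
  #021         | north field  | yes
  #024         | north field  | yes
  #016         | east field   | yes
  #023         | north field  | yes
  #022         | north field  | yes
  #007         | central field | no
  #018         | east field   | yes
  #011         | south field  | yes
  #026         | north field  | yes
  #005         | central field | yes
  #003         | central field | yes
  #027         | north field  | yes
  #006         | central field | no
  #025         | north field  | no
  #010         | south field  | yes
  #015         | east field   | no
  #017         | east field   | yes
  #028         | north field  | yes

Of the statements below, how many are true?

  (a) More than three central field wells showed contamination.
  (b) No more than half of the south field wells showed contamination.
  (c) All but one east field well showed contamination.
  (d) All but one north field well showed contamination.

3

(a) central field: |A| = 9, |A ∩ B| = 4; needs |A ∩ B| > 3 — true.
(b) south field: |A| = 5, |A ∩ B| = 2; needs |A ∩ B| ≤ |A ∖ B| — true.
(c) east field: |A| = 7, |A ∩ B| = 5; needs |A ∖ B| = 1 — false.
(d) north field: |A| = 9, |A ∩ B| = 8; needs |A ∖ B| = 1 — true.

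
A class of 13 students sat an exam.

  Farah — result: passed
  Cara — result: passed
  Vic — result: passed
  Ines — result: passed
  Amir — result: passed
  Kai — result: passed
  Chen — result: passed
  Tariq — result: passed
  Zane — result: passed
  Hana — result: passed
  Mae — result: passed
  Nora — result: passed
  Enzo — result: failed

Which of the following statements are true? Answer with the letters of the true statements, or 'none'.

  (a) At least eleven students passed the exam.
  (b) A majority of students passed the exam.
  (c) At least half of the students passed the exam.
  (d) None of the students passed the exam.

(a), (b), (c)

|A| = 13, |A ∩ B| = 12, |A ∖ B| = 1.
(a) |A ∩ B| ≥ 11: holds.
(b) |A ∩ B| > |A ∖ B|: holds.
(c) |A ∩ B| ≥ |A ∖ B|: holds.
(d) A ∩ B = ∅ (|A ∩ B| = 0): fails.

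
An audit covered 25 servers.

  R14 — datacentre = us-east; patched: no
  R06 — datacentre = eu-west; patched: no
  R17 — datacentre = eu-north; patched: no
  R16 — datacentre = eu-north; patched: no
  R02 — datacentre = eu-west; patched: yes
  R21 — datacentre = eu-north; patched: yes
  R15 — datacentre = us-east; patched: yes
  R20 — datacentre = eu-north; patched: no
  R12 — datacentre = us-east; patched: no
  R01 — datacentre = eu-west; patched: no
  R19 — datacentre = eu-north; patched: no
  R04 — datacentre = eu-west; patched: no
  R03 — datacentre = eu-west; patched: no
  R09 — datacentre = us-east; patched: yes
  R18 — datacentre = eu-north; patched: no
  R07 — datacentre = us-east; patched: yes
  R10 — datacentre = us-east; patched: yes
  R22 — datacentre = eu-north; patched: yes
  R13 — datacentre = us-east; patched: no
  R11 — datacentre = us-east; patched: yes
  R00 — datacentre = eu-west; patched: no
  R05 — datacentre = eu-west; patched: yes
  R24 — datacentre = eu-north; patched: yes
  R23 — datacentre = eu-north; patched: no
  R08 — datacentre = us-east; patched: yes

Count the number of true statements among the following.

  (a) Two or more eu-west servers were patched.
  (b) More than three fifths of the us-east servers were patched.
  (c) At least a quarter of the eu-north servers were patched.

(a) eu-west: |A| = 7, |A ∩ B| = 2; needs |A ∩ B| ≥ 2 — true.
(b) us-east: |A| = 9, |A ∩ B| = 6; needs |A ∩ B| / |A| > 3/5 — true.
(c) eu-north: |A| = 9, |A ∩ B| = 3; needs |A ∩ B| / |A| ≥ 1/4 — true.

3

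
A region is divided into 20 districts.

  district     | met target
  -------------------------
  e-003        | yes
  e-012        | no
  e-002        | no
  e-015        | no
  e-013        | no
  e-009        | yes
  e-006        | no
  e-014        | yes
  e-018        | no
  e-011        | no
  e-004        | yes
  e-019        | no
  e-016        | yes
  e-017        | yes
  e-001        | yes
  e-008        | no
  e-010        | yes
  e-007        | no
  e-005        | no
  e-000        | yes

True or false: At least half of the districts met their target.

False

The determiner here denotes the relation: |A ∩ B| ≥ |A ∖ B|.
|A| = 20, |A ∩ B| = 9, |A ∖ B| = 11.
9 < 11, so the statement is false.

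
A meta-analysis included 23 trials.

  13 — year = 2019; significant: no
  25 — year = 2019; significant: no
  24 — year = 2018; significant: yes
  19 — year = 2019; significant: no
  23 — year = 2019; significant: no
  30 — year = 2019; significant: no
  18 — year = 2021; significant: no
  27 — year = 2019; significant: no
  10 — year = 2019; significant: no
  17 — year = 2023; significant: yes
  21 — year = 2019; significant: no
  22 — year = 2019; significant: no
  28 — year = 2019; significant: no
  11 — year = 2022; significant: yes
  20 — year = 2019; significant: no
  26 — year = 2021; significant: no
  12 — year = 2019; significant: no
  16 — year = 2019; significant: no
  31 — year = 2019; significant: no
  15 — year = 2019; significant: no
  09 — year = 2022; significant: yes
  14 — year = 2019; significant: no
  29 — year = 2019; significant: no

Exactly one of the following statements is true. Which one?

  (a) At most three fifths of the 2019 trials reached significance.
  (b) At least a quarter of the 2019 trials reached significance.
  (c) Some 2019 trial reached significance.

(a)

|A| = 17, |A ∩ B| = 0, |A ∖ B| = 17.
(a) requires |A ∩ B| / |A| ≤ 3/5: true.
(b) requires |A ∩ B| / |A| ≥ 1/4: false.
(c) requires A ∩ B ≠ ∅ (|A ∩ B| ≥ 1): false.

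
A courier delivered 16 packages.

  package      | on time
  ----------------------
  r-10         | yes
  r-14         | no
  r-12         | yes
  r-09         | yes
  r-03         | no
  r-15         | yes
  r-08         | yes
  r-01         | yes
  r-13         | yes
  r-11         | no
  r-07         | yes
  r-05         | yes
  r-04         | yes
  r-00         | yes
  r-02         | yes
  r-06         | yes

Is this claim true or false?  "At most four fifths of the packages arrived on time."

Truth condition: |A ∩ B| / |A| ≤ 4/5.
|A| = 16, |A ∩ B| = 13, |A ∖ B| = 3.
|A ∩ B|/|A| = 13/16, so the statement is false.

False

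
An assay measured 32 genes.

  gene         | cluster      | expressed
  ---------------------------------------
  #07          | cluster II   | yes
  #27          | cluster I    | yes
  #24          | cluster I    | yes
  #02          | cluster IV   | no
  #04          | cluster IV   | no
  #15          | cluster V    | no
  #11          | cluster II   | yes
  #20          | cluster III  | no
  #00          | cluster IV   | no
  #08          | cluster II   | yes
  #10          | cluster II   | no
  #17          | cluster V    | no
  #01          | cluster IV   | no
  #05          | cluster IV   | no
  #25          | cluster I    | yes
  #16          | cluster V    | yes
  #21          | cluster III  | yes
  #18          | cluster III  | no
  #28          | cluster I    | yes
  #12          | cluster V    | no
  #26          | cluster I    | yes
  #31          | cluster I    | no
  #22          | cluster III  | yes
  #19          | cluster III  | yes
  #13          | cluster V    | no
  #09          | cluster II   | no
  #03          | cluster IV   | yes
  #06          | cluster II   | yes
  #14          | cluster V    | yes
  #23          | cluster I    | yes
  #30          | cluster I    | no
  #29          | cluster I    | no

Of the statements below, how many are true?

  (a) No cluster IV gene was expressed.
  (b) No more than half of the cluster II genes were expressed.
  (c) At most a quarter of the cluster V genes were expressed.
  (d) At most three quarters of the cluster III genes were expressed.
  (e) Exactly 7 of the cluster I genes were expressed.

(a) cluster IV: |A| = 6, |A ∩ B| = 1; needs A ∩ B = ∅ (|A ∩ B| = 0) — false.
(b) cluster II: |A| = 6, |A ∩ B| = 4; needs |A ∩ B| ≤ |A ∖ B| — false.
(c) cluster V: |A| = 6, |A ∩ B| = 2; needs |A ∩ B| / |A| ≤ 1/4 — false.
(d) cluster III: |A| = 5, |A ∩ B| = 3; needs |A ∩ B| / |A| ≤ 3/4 — true.
(e) cluster I: |A| = 9, |A ∩ B| = 6; needs |A ∩ B| = 7 — false.

1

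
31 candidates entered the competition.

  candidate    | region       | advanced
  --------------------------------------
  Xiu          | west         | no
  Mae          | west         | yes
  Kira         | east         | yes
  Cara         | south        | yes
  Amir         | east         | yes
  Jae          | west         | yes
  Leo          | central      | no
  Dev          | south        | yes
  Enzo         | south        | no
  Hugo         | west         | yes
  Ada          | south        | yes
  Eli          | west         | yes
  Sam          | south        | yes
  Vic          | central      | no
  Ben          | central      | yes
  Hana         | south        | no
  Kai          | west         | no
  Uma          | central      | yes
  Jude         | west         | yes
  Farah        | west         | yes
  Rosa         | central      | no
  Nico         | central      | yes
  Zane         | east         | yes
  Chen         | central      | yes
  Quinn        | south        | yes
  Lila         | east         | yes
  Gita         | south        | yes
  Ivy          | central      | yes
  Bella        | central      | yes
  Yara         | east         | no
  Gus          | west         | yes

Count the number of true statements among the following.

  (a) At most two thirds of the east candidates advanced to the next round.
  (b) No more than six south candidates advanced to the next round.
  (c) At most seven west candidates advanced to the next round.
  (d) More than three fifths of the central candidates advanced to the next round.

(a) east: |A| = 5, |A ∩ B| = 4; needs |A ∩ B| / |A| ≤ 2/3 — false.
(b) south: |A| = 8, |A ∩ B| = 6; needs |A ∩ B| ≤ 6 — true.
(c) west: |A| = 9, |A ∩ B| = 7; needs |A ∩ B| ≤ 7 — true.
(d) central: |A| = 9, |A ∩ B| = 6; needs |A ∩ B| / |A| > 3/5 — true.

3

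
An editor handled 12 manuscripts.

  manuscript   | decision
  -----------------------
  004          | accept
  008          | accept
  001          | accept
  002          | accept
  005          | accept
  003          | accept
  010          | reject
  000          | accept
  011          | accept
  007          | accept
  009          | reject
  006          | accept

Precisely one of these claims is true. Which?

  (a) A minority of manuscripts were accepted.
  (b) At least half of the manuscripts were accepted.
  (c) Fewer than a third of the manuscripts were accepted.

|A| = 12, |A ∩ B| = 10, |A ∖ B| = 2.
(a) requires |A ∩ B| < |A ∖ B|: false.
(b) requires |A ∩ B| ≥ |A ∖ B|: true.
(c) requires |A ∩ B| / |A| < 1/3: false.

(b)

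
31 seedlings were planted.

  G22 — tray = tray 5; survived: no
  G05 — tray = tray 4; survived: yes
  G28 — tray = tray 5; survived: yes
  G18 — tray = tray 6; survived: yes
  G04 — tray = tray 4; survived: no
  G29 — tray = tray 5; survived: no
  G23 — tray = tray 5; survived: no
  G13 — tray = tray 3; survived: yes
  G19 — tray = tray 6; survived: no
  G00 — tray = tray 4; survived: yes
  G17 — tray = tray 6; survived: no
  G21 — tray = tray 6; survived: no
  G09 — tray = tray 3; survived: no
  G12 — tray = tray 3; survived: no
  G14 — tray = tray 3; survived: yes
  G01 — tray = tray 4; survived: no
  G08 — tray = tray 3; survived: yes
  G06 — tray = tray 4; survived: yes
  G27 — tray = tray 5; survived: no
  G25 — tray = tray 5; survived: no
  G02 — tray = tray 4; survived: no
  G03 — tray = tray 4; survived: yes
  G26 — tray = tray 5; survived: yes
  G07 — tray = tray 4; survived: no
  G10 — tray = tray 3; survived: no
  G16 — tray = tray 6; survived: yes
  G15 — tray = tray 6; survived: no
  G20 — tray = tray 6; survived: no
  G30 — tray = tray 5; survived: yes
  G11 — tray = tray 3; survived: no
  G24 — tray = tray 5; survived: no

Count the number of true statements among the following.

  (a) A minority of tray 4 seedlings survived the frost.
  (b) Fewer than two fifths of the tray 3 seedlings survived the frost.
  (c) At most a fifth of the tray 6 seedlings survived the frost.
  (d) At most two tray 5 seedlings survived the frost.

(a) tray 4: |A| = 8, |A ∩ B| = 4; needs |A ∩ B| < |A ∖ B| — false.
(b) tray 3: |A| = 7, |A ∩ B| = 3; needs |A ∩ B| / |A| < 2/5 — false.
(c) tray 6: |A| = 7, |A ∩ B| = 2; needs |A ∩ B| / |A| ≤ 1/5 — false.
(d) tray 5: |A| = 9, |A ∩ B| = 3; needs |A ∩ B| ≤ 2 — false.

0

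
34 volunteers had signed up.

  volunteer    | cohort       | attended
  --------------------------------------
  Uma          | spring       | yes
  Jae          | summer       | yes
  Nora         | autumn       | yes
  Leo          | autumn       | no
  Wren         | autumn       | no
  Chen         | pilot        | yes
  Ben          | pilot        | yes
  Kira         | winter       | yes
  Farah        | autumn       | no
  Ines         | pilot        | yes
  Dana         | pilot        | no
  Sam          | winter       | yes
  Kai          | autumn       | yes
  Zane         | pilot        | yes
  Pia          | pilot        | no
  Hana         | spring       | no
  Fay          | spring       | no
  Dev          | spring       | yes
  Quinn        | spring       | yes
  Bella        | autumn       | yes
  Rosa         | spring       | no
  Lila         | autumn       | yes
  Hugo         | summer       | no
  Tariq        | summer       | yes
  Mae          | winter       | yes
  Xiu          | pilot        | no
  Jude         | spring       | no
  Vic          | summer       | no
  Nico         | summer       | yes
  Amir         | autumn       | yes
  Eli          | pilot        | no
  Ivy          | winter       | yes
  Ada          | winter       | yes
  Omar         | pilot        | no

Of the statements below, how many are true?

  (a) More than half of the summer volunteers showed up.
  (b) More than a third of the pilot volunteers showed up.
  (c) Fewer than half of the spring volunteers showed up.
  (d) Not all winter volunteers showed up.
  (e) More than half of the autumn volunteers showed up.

(a) summer: |A| = 5, |A ∩ B| = 3; needs |A ∩ B| > |A ∖ B| — true.
(b) pilot: |A| = 9, |A ∩ B| = 4; needs |A ∩ B| / |A| > 1/3 — true.
(c) spring: |A| = 7, |A ∩ B| = 3; needs |A ∩ B| < |A ∖ B| — true.
(d) winter: |A| = 5, |A ∩ B| = 5; needs A ⊄ B (|A ∖ B| ≥ 1) — false.
(e) autumn: |A| = 8, |A ∩ B| = 5; needs |A ∩ B| > |A ∖ B| — true.

4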